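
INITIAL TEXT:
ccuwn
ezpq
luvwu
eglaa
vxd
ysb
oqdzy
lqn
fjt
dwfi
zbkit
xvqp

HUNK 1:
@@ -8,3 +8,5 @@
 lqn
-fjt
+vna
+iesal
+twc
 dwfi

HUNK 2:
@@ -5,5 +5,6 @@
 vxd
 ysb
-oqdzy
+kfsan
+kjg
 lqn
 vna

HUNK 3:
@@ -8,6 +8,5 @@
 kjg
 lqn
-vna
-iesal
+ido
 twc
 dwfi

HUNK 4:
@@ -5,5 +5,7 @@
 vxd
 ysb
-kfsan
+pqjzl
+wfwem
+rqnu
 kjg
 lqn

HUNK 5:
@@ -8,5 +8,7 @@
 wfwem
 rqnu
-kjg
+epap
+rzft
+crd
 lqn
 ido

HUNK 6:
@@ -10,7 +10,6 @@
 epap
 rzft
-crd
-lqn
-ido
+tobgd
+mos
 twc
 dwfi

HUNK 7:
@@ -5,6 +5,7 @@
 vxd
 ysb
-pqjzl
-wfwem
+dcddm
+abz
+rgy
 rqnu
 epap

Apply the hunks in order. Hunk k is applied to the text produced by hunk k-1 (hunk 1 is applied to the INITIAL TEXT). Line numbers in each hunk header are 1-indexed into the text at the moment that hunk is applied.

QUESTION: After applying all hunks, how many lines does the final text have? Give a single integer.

Hunk 1: at line 8 remove [fjt] add [vna,iesal,twc] -> 14 lines: ccuwn ezpq luvwu eglaa vxd ysb oqdzy lqn vna iesal twc dwfi zbkit xvqp
Hunk 2: at line 5 remove [oqdzy] add [kfsan,kjg] -> 15 lines: ccuwn ezpq luvwu eglaa vxd ysb kfsan kjg lqn vna iesal twc dwfi zbkit xvqp
Hunk 3: at line 8 remove [vna,iesal] add [ido] -> 14 lines: ccuwn ezpq luvwu eglaa vxd ysb kfsan kjg lqn ido twc dwfi zbkit xvqp
Hunk 4: at line 5 remove [kfsan] add [pqjzl,wfwem,rqnu] -> 16 lines: ccuwn ezpq luvwu eglaa vxd ysb pqjzl wfwem rqnu kjg lqn ido twc dwfi zbkit xvqp
Hunk 5: at line 8 remove [kjg] add [epap,rzft,crd] -> 18 lines: ccuwn ezpq luvwu eglaa vxd ysb pqjzl wfwem rqnu epap rzft crd lqn ido twc dwfi zbkit xvqp
Hunk 6: at line 10 remove [crd,lqn,ido] add [tobgd,mos] -> 17 lines: ccuwn ezpq luvwu eglaa vxd ysb pqjzl wfwem rqnu epap rzft tobgd mos twc dwfi zbkit xvqp
Hunk 7: at line 5 remove [pqjzl,wfwem] add [dcddm,abz,rgy] -> 18 lines: ccuwn ezpq luvwu eglaa vxd ysb dcddm abz rgy rqnu epap rzft tobgd mos twc dwfi zbkit xvqp
Final line count: 18

Answer: 18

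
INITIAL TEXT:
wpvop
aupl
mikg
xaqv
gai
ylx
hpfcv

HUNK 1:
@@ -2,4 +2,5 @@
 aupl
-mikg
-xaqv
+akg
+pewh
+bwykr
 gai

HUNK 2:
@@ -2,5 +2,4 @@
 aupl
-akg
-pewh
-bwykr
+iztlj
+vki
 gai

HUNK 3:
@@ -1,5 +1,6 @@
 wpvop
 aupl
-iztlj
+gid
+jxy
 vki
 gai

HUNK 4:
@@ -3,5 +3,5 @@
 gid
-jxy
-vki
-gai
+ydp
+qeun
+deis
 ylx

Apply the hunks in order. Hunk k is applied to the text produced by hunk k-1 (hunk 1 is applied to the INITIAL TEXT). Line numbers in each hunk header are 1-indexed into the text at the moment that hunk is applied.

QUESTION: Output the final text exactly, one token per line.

Answer: wpvop
aupl
gid
ydp
qeun
deis
ylx
hpfcv

Derivation:
Hunk 1: at line 2 remove [mikg,xaqv] add [akg,pewh,bwykr] -> 8 lines: wpvop aupl akg pewh bwykr gai ylx hpfcv
Hunk 2: at line 2 remove [akg,pewh,bwykr] add [iztlj,vki] -> 7 lines: wpvop aupl iztlj vki gai ylx hpfcv
Hunk 3: at line 1 remove [iztlj] add [gid,jxy] -> 8 lines: wpvop aupl gid jxy vki gai ylx hpfcv
Hunk 4: at line 3 remove [jxy,vki,gai] add [ydp,qeun,deis] -> 8 lines: wpvop aupl gid ydp qeun deis ylx hpfcv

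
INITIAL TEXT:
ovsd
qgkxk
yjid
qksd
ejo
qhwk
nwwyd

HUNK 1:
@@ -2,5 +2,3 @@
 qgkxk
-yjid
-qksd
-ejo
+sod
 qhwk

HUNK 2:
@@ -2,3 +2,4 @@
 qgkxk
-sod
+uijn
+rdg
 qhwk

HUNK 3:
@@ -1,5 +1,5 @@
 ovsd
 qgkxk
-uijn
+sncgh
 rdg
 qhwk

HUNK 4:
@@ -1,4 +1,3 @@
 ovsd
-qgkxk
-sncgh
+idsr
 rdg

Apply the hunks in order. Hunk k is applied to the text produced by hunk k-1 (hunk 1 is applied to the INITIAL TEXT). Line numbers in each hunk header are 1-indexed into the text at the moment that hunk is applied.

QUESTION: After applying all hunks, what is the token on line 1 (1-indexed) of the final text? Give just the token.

Hunk 1: at line 2 remove [yjid,qksd,ejo] add [sod] -> 5 lines: ovsd qgkxk sod qhwk nwwyd
Hunk 2: at line 2 remove [sod] add [uijn,rdg] -> 6 lines: ovsd qgkxk uijn rdg qhwk nwwyd
Hunk 3: at line 1 remove [uijn] add [sncgh] -> 6 lines: ovsd qgkxk sncgh rdg qhwk nwwyd
Hunk 4: at line 1 remove [qgkxk,sncgh] add [idsr] -> 5 lines: ovsd idsr rdg qhwk nwwyd
Final line 1: ovsd

Answer: ovsd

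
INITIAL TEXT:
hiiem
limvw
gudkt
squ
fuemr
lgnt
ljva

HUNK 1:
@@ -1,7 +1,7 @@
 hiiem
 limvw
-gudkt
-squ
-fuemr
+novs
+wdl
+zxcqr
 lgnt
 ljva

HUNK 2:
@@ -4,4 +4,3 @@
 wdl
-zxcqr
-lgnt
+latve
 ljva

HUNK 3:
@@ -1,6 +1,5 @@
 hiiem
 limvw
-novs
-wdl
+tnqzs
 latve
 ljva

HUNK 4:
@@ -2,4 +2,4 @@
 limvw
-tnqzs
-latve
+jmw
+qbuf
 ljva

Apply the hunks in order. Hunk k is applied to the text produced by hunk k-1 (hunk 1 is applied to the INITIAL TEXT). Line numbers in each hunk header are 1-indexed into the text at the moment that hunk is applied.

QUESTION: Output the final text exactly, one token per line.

Answer: hiiem
limvw
jmw
qbuf
ljva

Derivation:
Hunk 1: at line 1 remove [gudkt,squ,fuemr] add [novs,wdl,zxcqr] -> 7 lines: hiiem limvw novs wdl zxcqr lgnt ljva
Hunk 2: at line 4 remove [zxcqr,lgnt] add [latve] -> 6 lines: hiiem limvw novs wdl latve ljva
Hunk 3: at line 1 remove [novs,wdl] add [tnqzs] -> 5 lines: hiiem limvw tnqzs latve ljva
Hunk 4: at line 2 remove [tnqzs,latve] add [jmw,qbuf] -> 5 lines: hiiem limvw jmw qbuf ljva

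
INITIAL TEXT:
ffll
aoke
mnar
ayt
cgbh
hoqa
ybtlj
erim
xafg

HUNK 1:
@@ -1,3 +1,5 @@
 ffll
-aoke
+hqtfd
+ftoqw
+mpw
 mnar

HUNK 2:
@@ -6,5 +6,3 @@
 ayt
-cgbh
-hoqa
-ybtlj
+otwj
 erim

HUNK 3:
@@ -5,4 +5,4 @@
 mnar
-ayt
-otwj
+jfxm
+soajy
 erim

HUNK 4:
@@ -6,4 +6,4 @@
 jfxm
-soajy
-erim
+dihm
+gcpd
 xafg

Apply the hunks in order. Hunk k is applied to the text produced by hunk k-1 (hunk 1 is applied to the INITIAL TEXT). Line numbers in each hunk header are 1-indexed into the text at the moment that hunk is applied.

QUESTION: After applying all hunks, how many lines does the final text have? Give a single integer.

Hunk 1: at line 1 remove [aoke] add [hqtfd,ftoqw,mpw] -> 11 lines: ffll hqtfd ftoqw mpw mnar ayt cgbh hoqa ybtlj erim xafg
Hunk 2: at line 6 remove [cgbh,hoqa,ybtlj] add [otwj] -> 9 lines: ffll hqtfd ftoqw mpw mnar ayt otwj erim xafg
Hunk 3: at line 5 remove [ayt,otwj] add [jfxm,soajy] -> 9 lines: ffll hqtfd ftoqw mpw mnar jfxm soajy erim xafg
Hunk 4: at line 6 remove [soajy,erim] add [dihm,gcpd] -> 9 lines: ffll hqtfd ftoqw mpw mnar jfxm dihm gcpd xafg
Final line count: 9

Answer: 9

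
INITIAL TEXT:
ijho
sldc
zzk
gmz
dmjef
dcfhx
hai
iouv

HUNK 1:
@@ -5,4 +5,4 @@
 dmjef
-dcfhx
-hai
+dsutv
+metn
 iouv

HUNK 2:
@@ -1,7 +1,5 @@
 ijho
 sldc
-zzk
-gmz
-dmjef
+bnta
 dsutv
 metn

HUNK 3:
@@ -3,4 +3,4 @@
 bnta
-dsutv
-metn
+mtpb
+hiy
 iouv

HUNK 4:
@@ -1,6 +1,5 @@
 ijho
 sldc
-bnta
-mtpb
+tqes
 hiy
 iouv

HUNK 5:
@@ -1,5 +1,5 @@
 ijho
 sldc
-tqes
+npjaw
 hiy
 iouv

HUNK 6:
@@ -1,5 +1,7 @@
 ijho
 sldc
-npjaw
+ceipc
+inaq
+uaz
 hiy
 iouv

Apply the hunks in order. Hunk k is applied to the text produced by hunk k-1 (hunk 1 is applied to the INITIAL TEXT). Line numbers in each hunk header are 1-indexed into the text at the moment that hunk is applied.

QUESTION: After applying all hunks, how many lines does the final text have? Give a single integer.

Answer: 7

Derivation:
Hunk 1: at line 5 remove [dcfhx,hai] add [dsutv,metn] -> 8 lines: ijho sldc zzk gmz dmjef dsutv metn iouv
Hunk 2: at line 1 remove [zzk,gmz,dmjef] add [bnta] -> 6 lines: ijho sldc bnta dsutv metn iouv
Hunk 3: at line 3 remove [dsutv,metn] add [mtpb,hiy] -> 6 lines: ijho sldc bnta mtpb hiy iouv
Hunk 4: at line 1 remove [bnta,mtpb] add [tqes] -> 5 lines: ijho sldc tqes hiy iouv
Hunk 5: at line 1 remove [tqes] add [npjaw] -> 5 lines: ijho sldc npjaw hiy iouv
Hunk 6: at line 1 remove [npjaw] add [ceipc,inaq,uaz] -> 7 lines: ijho sldc ceipc inaq uaz hiy iouv
Final line count: 7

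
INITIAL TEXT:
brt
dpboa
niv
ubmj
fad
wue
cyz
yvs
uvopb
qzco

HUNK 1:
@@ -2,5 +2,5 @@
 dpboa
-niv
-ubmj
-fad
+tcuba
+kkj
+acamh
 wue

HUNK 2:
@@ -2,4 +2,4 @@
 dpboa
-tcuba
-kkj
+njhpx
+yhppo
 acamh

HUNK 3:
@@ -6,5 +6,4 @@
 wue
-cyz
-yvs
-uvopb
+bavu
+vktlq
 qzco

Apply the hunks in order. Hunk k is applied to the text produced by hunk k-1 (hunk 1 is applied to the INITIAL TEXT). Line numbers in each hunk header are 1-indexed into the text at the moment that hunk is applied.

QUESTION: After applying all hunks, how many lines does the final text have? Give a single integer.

Answer: 9

Derivation:
Hunk 1: at line 2 remove [niv,ubmj,fad] add [tcuba,kkj,acamh] -> 10 lines: brt dpboa tcuba kkj acamh wue cyz yvs uvopb qzco
Hunk 2: at line 2 remove [tcuba,kkj] add [njhpx,yhppo] -> 10 lines: brt dpboa njhpx yhppo acamh wue cyz yvs uvopb qzco
Hunk 3: at line 6 remove [cyz,yvs,uvopb] add [bavu,vktlq] -> 9 lines: brt dpboa njhpx yhppo acamh wue bavu vktlq qzco
Final line count: 9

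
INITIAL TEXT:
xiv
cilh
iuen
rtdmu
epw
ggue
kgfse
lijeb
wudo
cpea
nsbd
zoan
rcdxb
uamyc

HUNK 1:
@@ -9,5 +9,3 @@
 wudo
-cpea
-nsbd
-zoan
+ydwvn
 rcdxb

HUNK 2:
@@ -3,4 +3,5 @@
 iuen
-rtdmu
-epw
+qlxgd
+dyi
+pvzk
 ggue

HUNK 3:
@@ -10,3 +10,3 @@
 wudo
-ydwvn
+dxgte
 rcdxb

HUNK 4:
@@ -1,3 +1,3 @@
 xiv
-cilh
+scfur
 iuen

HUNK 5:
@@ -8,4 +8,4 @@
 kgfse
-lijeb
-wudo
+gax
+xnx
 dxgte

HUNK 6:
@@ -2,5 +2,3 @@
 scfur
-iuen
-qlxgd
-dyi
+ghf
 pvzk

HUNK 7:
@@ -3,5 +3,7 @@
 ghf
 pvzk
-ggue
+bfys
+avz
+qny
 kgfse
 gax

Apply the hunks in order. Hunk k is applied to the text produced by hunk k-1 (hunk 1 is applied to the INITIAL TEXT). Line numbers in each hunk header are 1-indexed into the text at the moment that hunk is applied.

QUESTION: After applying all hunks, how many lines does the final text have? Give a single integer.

Answer: 13

Derivation:
Hunk 1: at line 9 remove [cpea,nsbd,zoan] add [ydwvn] -> 12 lines: xiv cilh iuen rtdmu epw ggue kgfse lijeb wudo ydwvn rcdxb uamyc
Hunk 2: at line 3 remove [rtdmu,epw] add [qlxgd,dyi,pvzk] -> 13 lines: xiv cilh iuen qlxgd dyi pvzk ggue kgfse lijeb wudo ydwvn rcdxb uamyc
Hunk 3: at line 10 remove [ydwvn] add [dxgte] -> 13 lines: xiv cilh iuen qlxgd dyi pvzk ggue kgfse lijeb wudo dxgte rcdxb uamyc
Hunk 4: at line 1 remove [cilh] add [scfur] -> 13 lines: xiv scfur iuen qlxgd dyi pvzk ggue kgfse lijeb wudo dxgte rcdxb uamyc
Hunk 5: at line 8 remove [lijeb,wudo] add [gax,xnx] -> 13 lines: xiv scfur iuen qlxgd dyi pvzk ggue kgfse gax xnx dxgte rcdxb uamyc
Hunk 6: at line 2 remove [iuen,qlxgd,dyi] add [ghf] -> 11 lines: xiv scfur ghf pvzk ggue kgfse gax xnx dxgte rcdxb uamyc
Hunk 7: at line 3 remove [ggue] add [bfys,avz,qny] -> 13 lines: xiv scfur ghf pvzk bfys avz qny kgfse gax xnx dxgte rcdxb uamyc
Final line count: 13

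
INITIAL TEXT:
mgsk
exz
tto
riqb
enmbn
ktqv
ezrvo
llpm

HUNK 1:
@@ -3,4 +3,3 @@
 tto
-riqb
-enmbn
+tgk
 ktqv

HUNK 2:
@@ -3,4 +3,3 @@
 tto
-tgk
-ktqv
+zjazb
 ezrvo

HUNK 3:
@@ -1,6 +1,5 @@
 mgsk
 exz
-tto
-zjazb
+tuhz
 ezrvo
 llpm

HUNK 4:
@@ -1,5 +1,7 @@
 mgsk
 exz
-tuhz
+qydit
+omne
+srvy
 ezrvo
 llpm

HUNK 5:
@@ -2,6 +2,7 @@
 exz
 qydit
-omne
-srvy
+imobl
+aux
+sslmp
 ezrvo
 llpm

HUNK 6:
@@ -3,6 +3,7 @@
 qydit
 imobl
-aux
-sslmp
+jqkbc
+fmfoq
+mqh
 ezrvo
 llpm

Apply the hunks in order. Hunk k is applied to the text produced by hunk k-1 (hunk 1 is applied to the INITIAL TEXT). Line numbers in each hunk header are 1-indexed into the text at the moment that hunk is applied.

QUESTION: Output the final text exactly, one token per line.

Answer: mgsk
exz
qydit
imobl
jqkbc
fmfoq
mqh
ezrvo
llpm

Derivation:
Hunk 1: at line 3 remove [riqb,enmbn] add [tgk] -> 7 lines: mgsk exz tto tgk ktqv ezrvo llpm
Hunk 2: at line 3 remove [tgk,ktqv] add [zjazb] -> 6 lines: mgsk exz tto zjazb ezrvo llpm
Hunk 3: at line 1 remove [tto,zjazb] add [tuhz] -> 5 lines: mgsk exz tuhz ezrvo llpm
Hunk 4: at line 1 remove [tuhz] add [qydit,omne,srvy] -> 7 lines: mgsk exz qydit omne srvy ezrvo llpm
Hunk 5: at line 2 remove [omne,srvy] add [imobl,aux,sslmp] -> 8 lines: mgsk exz qydit imobl aux sslmp ezrvo llpm
Hunk 6: at line 3 remove [aux,sslmp] add [jqkbc,fmfoq,mqh] -> 9 lines: mgsk exz qydit imobl jqkbc fmfoq mqh ezrvo llpm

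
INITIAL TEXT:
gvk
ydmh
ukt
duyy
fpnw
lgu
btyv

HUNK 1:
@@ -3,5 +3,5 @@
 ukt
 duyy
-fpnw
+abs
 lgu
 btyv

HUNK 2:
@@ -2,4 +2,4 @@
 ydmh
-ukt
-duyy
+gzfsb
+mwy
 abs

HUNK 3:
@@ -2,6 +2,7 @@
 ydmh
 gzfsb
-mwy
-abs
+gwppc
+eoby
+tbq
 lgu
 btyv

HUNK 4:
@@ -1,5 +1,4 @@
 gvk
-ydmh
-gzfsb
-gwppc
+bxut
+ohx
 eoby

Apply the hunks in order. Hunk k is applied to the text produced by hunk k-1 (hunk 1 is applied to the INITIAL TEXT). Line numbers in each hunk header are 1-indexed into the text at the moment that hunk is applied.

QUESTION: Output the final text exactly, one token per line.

Answer: gvk
bxut
ohx
eoby
tbq
lgu
btyv

Derivation:
Hunk 1: at line 3 remove [fpnw] add [abs] -> 7 lines: gvk ydmh ukt duyy abs lgu btyv
Hunk 2: at line 2 remove [ukt,duyy] add [gzfsb,mwy] -> 7 lines: gvk ydmh gzfsb mwy abs lgu btyv
Hunk 3: at line 2 remove [mwy,abs] add [gwppc,eoby,tbq] -> 8 lines: gvk ydmh gzfsb gwppc eoby tbq lgu btyv
Hunk 4: at line 1 remove [ydmh,gzfsb,gwppc] add [bxut,ohx] -> 7 lines: gvk bxut ohx eoby tbq lgu btyv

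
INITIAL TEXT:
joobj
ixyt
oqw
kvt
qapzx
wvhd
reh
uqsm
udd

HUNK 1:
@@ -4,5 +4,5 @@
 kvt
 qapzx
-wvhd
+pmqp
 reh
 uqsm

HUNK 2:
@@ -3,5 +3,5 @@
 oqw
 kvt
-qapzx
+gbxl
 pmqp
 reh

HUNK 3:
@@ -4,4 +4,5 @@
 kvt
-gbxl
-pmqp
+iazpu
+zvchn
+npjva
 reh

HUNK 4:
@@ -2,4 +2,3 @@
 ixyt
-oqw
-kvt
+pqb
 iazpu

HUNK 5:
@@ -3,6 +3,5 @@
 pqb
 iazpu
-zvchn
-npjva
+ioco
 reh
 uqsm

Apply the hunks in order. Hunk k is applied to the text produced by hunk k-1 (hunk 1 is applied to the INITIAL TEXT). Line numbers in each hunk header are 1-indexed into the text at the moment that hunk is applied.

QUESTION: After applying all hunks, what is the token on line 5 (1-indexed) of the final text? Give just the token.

Answer: ioco

Derivation:
Hunk 1: at line 4 remove [wvhd] add [pmqp] -> 9 lines: joobj ixyt oqw kvt qapzx pmqp reh uqsm udd
Hunk 2: at line 3 remove [qapzx] add [gbxl] -> 9 lines: joobj ixyt oqw kvt gbxl pmqp reh uqsm udd
Hunk 3: at line 4 remove [gbxl,pmqp] add [iazpu,zvchn,npjva] -> 10 lines: joobj ixyt oqw kvt iazpu zvchn npjva reh uqsm udd
Hunk 4: at line 2 remove [oqw,kvt] add [pqb] -> 9 lines: joobj ixyt pqb iazpu zvchn npjva reh uqsm udd
Hunk 5: at line 3 remove [zvchn,npjva] add [ioco] -> 8 lines: joobj ixyt pqb iazpu ioco reh uqsm udd
Final line 5: ioco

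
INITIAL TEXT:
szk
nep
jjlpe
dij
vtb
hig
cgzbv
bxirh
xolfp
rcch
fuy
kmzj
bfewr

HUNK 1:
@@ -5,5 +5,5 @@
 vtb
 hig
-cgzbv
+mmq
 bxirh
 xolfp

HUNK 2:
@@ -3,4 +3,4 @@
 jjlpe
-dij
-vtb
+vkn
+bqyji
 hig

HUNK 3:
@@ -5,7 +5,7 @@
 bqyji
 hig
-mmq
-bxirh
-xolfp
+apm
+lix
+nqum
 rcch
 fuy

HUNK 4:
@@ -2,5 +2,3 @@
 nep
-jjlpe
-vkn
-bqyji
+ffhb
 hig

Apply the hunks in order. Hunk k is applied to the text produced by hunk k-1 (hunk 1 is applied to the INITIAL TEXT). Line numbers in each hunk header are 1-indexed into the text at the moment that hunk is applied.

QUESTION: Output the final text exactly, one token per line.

Hunk 1: at line 5 remove [cgzbv] add [mmq] -> 13 lines: szk nep jjlpe dij vtb hig mmq bxirh xolfp rcch fuy kmzj bfewr
Hunk 2: at line 3 remove [dij,vtb] add [vkn,bqyji] -> 13 lines: szk nep jjlpe vkn bqyji hig mmq bxirh xolfp rcch fuy kmzj bfewr
Hunk 3: at line 5 remove [mmq,bxirh,xolfp] add [apm,lix,nqum] -> 13 lines: szk nep jjlpe vkn bqyji hig apm lix nqum rcch fuy kmzj bfewr
Hunk 4: at line 2 remove [jjlpe,vkn,bqyji] add [ffhb] -> 11 lines: szk nep ffhb hig apm lix nqum rcch fuy kmzj bfewr

Answer: szk
nep
ffhb
hig
apm
lix
nqum
rcch
fuy
kmzj
bfewr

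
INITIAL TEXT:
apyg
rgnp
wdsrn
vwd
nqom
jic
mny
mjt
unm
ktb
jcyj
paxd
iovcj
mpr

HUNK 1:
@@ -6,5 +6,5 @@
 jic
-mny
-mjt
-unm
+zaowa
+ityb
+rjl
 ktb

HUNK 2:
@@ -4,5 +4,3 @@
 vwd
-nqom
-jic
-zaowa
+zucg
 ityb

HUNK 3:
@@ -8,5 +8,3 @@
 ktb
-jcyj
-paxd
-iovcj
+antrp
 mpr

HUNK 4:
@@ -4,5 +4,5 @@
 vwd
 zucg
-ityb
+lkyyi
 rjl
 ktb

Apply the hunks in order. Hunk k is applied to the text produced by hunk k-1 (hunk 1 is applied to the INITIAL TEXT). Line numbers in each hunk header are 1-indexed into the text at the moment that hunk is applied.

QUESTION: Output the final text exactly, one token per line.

Hunk 1: at line 6 remove [mny,mjt,unm] add [zaowa,ityb,rjl] -> 14 lines: apyg rgnp wdsrn vwd nqom jic zaowa ityb rjl ktb jcyj paxd iovcj mpr
Hunk 2: at line 4 remove [nqom,jic,zaowa] add [zucg] -> 12 lines: apyg rgnp wdsrn vwd zucg ityb rjl ktb jcyj paxd iovcj mpr
Hunk 3: at line 8 remove [jcyj,paxd,iovcj] add [antrp] -> 10 lines: apyg rgnp wdsrn vwd zucg ityb rjl ktb antrp mpr
Hunk 4: at line 4 remove [ityb] add [lkyyi] -> 10 lines: apyg rgnp wdsrn vwd zucg lkyyi rjl ktb antrp mpr

Answer: apyg
rgnp
wdsrn
vwd
zucg
lkyyi
rjl
ktb
antrp
mpr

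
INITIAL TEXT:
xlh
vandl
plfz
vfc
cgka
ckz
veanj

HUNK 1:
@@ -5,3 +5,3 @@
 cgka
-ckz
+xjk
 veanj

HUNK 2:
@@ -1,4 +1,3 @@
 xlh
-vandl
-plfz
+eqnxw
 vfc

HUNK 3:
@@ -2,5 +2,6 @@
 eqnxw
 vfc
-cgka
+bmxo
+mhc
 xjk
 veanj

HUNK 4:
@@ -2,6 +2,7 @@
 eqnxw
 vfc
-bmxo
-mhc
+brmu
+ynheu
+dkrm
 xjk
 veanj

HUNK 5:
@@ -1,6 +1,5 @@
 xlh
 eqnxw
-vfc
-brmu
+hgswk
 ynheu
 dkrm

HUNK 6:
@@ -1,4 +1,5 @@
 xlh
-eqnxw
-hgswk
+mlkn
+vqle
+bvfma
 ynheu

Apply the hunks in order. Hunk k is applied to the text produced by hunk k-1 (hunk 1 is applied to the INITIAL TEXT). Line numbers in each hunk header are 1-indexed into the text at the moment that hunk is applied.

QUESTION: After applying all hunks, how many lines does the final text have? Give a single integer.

Hunk 1: at line 5 remove [ckz] add [xjk] -> 7 lines: xlh vandl plfz vfc cgka xjk veanj
Hunk 2: at line 1 remove [vandl,plfz] add [eqnxw] -> 6 lines: xlh eqnxw vfc cgka xjk veanj
Hunk 3: at line 2 remove [cgka] add [bmxo,mhc] -> 7 lines: xlh eqnxw vfc bmxo mhc xjk veanj
Hunk 4: at line 2 remove [bmxo,mhc] add [brmu,ynheu,dkrm] -> 8 lines: xlh eqnxw vfc brmu ynheu dkrm xjk veanj
Hunk 5: at line 1 remove [vfc,brmu] add [hgswk] -> 7 lines: xlh eqnxw hgswk ynheu dkrm xjk veanj
Hunk 6: at line 1 remove [eqnxw,hgswk] add [mlkn,vqle,bvfma] -> 8 lines: xlh mlkn vqle bvfma ynheu dkrm xjk veanj
Final line count: 8

Answer: 8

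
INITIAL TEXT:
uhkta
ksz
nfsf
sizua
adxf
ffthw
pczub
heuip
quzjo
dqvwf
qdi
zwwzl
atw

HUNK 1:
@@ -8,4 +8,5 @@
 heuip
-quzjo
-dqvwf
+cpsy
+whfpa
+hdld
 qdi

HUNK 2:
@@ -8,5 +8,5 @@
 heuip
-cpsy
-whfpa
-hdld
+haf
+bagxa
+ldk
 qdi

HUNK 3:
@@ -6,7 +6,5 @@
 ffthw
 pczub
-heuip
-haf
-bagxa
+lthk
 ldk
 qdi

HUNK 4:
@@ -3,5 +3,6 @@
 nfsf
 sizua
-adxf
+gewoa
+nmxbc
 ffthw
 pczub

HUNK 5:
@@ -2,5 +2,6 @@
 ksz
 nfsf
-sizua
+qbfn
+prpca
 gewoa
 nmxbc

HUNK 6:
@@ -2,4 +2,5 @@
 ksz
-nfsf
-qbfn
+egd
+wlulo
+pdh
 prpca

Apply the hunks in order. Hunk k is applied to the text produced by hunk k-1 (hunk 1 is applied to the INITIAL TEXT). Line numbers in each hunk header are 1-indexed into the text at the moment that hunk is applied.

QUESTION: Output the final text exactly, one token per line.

Hunk 1: at line 8 remove [quzjo,dqvwf] add [cpsy,whfpa,hdld] -> 14 lines: uhkta ksz nfsf sizua adxf ffthw pczub heuip cpsy whfpa hdld qdi zwwzl atw
Hunk 2: at line 8 remove [cpsy,whfpa,hdld] add [haf,bagxa,ldk] -> 14 lines: uhkta ksz nfsf sizua adxf ffthw pczub heuip haf bagxa ldk qdi zwwzl atw
Hunk 3: at line 6 remove [heuip,haf,bagxa] add [lthk] -> 12 lines: uhkta ksz nfsf sizua adxf ffthw pczub lthk ldk qdi zwwzl atw
Hunk 4: at line 3 remove [adxf] add [gewoa,nmxbc] -> 13 lines: uhkta ksz nfsf sizua gewoa nmxbc ffthw pczub lthk ldk qdi zwwzl atw
Hunk 5: at line 2 remove [sizua] add [qbfn,prpca] -> 14 lines: uhkta ksz nfsf qbfn prpca gewoa nmxbc ffthw pczub lthk ldk qdi zwwzl atw
Hunk 6: at line 2 remove [nfsf,qbfn] add [egd,wlulo,pdh] -> 15 lines: uhkta ksz egd wlulo pdh prpca gewoa nmxbc ffthw pczub lthk ldk qdi zwwzl atw

Answer: uhkta
ksz
egd
wlulo
pdh
prpca
gewoa
nmxbc
ffthw
pczub
lthk
ldk
qdi
zwwzl
atw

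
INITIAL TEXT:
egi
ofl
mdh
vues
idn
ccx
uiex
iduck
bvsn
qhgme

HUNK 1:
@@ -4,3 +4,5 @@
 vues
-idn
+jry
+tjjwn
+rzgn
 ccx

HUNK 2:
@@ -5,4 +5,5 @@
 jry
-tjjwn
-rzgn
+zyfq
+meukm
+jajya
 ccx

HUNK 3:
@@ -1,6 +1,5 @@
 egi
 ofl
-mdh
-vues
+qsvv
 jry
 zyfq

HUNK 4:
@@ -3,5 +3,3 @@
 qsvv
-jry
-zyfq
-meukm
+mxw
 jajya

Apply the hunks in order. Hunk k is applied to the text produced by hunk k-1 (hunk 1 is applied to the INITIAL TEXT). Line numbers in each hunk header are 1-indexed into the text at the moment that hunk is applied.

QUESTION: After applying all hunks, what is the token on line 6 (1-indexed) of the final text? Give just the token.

Hunk 1: at line 4 remove [idn] add [jry,tjjwn,rzgn] -> 12 lines: egi ofl mdh vues jry tjjwn rzgn ccx uiex iduck bvsn qhgme
Hunk 2: at line 5 remove [tjjwn,rzgn] add [zyfq,meukm,jajya] -> 13 lines: egi ofl mdh vues jry zyfq meukm jajya ccx uiex iduck bvsn qhgme
Hunk 3: at line 1 remove [mdh,vues] add [qsvv] -> 12 lines: egi ofl qsvv jry zyfq meukm jajya ccx uiex iduck bvsn qhgme
Hunk 4: at line 3 remove [jry,zyfq,meukm] add [mxw] -> 10 lines: egi ofl qsvv mxw jajya ccx uiex iduck bvsn qhgme
Final line 6: ccx

Answer: ccx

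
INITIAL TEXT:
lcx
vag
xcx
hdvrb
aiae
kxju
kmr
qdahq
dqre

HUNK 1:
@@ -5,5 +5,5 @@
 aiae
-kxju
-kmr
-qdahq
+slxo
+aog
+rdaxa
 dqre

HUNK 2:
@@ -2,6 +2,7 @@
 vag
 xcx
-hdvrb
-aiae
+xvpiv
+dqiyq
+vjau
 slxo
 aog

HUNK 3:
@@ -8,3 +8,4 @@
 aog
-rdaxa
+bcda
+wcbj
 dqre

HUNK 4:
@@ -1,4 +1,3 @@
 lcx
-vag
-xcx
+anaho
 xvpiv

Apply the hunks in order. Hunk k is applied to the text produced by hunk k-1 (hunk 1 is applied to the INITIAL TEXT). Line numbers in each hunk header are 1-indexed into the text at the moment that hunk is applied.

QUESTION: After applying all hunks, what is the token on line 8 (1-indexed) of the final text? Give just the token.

Answer: bcda

Derivation:
Hunk 1: at line 5 remove [kxju,kmr,qdahq] add [slxo,aog,rdaxa] -> 9 lines: lcx vag xcx hdvrb aiae slxo aog rdaxa dqre
Hunk 2: at line 2 remove [hdvrb,aiae] add [xvpiv,dqiyq,vjau] -> 10 lines: lcx vag xcx xvpiv dqiyq vjau slxo aog rdaxa dqre
Hunk 3: at line 8 remove [rdaxa] add [bcda,wcbj] -> 11 lines: lcx vag xcx xvpiv dqiyq vjau slxo aog bcda wcbj dqre
Hunk 4: at line 1 remove [vag,xcx] add [anaho] -> 10 lines: lcx anaho xvpiv dqiyq vjau slxo aog bcda wcbj dqre
Final line 8: bcda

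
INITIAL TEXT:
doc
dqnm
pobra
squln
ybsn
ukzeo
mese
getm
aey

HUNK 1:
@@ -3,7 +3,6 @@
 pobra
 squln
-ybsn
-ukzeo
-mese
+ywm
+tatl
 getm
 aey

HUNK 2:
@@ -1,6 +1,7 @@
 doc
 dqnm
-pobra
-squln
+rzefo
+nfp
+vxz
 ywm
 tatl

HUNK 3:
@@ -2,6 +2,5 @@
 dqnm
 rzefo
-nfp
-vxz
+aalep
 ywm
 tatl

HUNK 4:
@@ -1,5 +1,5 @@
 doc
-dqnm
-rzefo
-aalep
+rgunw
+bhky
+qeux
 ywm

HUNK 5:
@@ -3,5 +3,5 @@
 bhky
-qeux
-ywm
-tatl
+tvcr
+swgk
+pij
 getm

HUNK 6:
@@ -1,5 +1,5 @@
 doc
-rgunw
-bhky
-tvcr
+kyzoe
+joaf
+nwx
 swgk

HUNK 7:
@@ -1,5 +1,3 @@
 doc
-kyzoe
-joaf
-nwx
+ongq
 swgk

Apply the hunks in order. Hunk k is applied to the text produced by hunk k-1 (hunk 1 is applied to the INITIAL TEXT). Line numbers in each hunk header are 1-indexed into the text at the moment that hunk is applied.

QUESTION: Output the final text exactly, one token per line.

Hunk 1: at line 3 remove [ybsn,ukzeo,mese] add [ywm,tatl] -> 8 lines: doc dqnm pobra squln ywm tatl getm aey
Hunk 2: at line 1 remove [pobra,squln] add [rzefo,nfp,vxz] -> 9 lines: doc dqnm rzefo nfp vxz ywm tatl getm aey
Hunk 3: at line 2 remove [nfp,vxz] add [aalep] -> 8 lines: doc dqnm rzefo aalep ywm tatl getm aey
Hunk 4: at line 1 remove [dqnm,rzefo,aalep] add [rgunw,bhky,qeux] -> 8 lines: doc rgunw bhky qeux ywm tatl getm aey
Hunk 5: at line 3 remove [qeux,ywm,tatl] add [tvcr,swgk,pij] -> 8 lines: doc rgunw bhky tvcr swgk pij getm aey
Hunk 6: at line 1 remove [rgunw,bhky,tvcr] add [kyzoe,joaf,nwx] -> 8 lines: doc kyzoe joaf nwx swgk pij getm aey
Hunk 7: at line 1 remove [kyzoe,joaf,nwx] add [ongq] -> 6 lines: doc ongq swgk pij getm aey

Answer: doc
ongq
swgk
pij
getm
aey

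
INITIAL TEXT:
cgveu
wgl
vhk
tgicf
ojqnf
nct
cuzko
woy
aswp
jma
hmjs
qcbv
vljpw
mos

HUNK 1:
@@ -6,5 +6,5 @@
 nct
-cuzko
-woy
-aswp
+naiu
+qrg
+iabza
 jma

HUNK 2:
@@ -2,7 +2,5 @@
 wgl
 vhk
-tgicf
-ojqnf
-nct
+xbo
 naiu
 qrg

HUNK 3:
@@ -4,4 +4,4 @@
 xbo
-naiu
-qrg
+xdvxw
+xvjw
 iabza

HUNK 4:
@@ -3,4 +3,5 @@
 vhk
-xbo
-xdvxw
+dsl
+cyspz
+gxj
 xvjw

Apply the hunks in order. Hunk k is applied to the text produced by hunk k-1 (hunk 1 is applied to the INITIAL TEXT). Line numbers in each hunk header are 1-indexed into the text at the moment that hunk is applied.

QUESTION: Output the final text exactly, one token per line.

Answer: cgveu
wgl
vhk
dsl
cyspz
gxj
xvjw
iabza
jma
hmjs
qcbv
vljpw
mos

Derivation:
Hunk 1: at line 6 remove [cuzko,woy,aswp] add [naiu,qrg,iabza] -> 14 lines: cgveu wgl vhk tgicf ojqnf nct naiu qrg iabza jma hmjs qcbv vljpw mos
Hunk 2: at line 2 remove [tgicf,ojqnf,nct] add [xbo] -> 12 lines: cgveu wgl vhk xbo naiu qrg iabza jma hmjs qcbv vljpw mos
Hunk 3: at line 4 remove [naiu,qrg] add [xdvxw,xvjw] -> 12 lines: cgveu wgl vhk xbo xdvxw xvjw iabza jma hmjs qcbv vljpw mos
Hunk 4: at line 3 remove [xbo,xdvxw] add [dsl,cyspz,gxj] -> 13 lines: cgveu wgl vhk dsl cyspz gxj xvjw iabza jma hmjs qcbv vljpw mos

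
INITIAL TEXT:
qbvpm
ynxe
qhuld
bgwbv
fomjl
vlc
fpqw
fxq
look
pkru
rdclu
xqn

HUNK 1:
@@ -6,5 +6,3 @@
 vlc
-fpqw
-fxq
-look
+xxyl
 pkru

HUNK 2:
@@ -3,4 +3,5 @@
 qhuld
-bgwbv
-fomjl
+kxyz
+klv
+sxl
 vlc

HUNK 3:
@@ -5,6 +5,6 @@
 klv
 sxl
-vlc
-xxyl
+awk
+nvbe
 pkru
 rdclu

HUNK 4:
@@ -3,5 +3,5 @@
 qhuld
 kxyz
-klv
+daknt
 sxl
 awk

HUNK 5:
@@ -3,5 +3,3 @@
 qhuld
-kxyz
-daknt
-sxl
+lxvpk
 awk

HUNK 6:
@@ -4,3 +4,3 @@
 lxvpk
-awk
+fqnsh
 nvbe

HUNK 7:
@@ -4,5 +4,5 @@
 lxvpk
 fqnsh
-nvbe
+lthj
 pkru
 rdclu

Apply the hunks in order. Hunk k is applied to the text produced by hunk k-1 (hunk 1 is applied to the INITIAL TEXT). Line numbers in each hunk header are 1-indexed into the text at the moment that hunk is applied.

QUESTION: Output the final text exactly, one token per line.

Hunk 1: at line 6 remove [fpqw,fxq,look] add [xxyl] -> 10 lines: qbvpm ynxe qhuld bgwbv fomjl vlc xxyl pkru rdclu xqn
Hunk 2: at line 3 remove [bgwbv,fomjl] add [kxyz,klv,sxl] -> 11 lines: qbvpm ynxe qhuld kxyz klv sxl vlc xxyl pkru rdclu xqn
Hunk 3: at line 5 remove [vlc,xxyl] add [awk,nvbe] -> 11 lines: qbvpm ynxe qhuld kxyz klv sxl awk nvbe pkru rdclu xqn
Hunk 4: at line 3 remove [klv] add [daknt] -> 11 lines: qbvpm ynxe qhuld kxyz daknt sxl awk nvbe pkru rdclu xqn
Hunk 5: at line 3 remove [kxyz,daknt,sxl] add [lxvpk] -> 9 lines: qbvpm ynxe qhuld lxvpk awk nvbe pkru rdclu xqn
Hunk 6: at line 4 remove [awk] add [fqnsh] -> 9 lines: qbvpm ynxe qhuld lxvpk fqnsh nvbe pkru rdclu xqn
Hunk 7: at line 4 remove [nvbe] add [lthj] -> 9 lines: qbvpm ynxe qhuld lxvpk fqnsh lthj pkru rdclu xqn

Answer: qbvpm
ynxe
qhuld
lxvpk
fqnsh
lthj
pkru
rdclu
xqn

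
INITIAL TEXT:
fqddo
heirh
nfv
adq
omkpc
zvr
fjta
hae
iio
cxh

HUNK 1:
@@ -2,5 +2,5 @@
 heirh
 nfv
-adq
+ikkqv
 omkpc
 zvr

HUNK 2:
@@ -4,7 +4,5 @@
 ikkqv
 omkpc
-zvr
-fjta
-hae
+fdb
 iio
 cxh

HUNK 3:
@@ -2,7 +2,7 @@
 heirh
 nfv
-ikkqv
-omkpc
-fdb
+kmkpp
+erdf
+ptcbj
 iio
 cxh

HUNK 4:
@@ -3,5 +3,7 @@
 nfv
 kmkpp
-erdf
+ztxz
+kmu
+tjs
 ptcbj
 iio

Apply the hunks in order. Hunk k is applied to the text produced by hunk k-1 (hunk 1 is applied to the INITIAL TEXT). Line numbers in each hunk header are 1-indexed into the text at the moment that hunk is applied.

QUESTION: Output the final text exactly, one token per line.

Hunk 1: at line 2 remove [adq] add [ikkqv] -> 10 lines: fqddo heirh nfv ikkqv omkpc zvr fjta hae iio cxh
Hunk 2: at line 4 remove [zvr,fjta,hae] add [fdb] -> 8 lines: fqddo heirh nfv ikkqv omkpc fdb iio cxh
Hunk 3: at line 2 remove [ikkqv,omkpc,fdb] add [kmkpp,erdf,ptcbj] -> 8 lines: fqddo heirh nfv kmkpp erdf ptcbj iio cxh
Hunk 4: at line 3 remove [erdf] add [ztxz,kmu,tjs] -> 10 lines: fqddo heirh nfv kmkpp ztxz kmu tjs ptcbj iio cxh

Answer: fqddo
heirh
nfv
kmkpp
ztxz
kmu
tjs
ptcbj
iio
cxh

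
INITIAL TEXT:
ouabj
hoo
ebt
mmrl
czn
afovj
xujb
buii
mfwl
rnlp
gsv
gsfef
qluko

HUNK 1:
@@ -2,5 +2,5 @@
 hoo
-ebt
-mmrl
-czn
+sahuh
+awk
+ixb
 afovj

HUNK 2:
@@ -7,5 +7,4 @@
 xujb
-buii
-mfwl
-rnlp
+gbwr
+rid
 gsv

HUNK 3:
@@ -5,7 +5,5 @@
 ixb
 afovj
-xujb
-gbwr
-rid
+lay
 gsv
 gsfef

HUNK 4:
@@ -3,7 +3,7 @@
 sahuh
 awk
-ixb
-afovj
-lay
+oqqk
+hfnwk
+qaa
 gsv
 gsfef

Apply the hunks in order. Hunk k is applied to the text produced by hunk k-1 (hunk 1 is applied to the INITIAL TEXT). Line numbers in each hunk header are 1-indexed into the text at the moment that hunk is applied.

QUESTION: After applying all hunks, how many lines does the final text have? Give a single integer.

Hunk 1: at line 2 remove [ebt,mmrl,czn] add [sahuh,awk,ixb] -> 13 lines: ouabj hoo sahuh awk ixb afovj xujb buii mfwl rnlp gsv gsfef qluko
Hunk 2: at line 7 remove [buii,mfwl,rnlp] add [gbwr,rid] -> 12 lines: ouabj hoo sahuh awk ixb afovj xujb gbwr rid gsv gsfef qluko
Hunk 3: at line 5 remove [xujb,gbwr,rid] add [lay] -> 10 lines: ouabj hoo sahuh awk ixb afovj lay gsv gsfef qluko
Hunk 4: at line 3 remove [ixb,afovj,lay] add [oqqk,hfnwk,qaa] -> 10 lines: ouabj hoo sahuh awk oqqk hfnwk qaa gsv gsfef qluko
Final line count: 10

Answer: 10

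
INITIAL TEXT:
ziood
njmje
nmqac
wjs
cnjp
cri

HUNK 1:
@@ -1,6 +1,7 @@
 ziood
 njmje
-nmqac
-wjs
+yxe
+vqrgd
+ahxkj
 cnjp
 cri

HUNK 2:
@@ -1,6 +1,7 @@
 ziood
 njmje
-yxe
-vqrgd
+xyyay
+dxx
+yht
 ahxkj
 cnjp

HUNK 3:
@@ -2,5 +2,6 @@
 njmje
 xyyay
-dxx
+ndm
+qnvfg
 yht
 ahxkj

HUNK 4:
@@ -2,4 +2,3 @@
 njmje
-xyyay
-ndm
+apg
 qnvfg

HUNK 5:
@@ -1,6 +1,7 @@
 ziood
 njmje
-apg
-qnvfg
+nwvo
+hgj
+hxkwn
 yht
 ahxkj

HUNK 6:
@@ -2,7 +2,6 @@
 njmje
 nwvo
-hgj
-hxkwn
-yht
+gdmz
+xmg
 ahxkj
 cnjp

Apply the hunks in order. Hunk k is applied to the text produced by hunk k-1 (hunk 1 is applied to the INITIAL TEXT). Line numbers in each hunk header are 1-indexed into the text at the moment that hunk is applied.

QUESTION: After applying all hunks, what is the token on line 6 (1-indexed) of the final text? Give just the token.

Hunk 1: at line 1 remove [nmqac,wjs] add [yxe,vqrgd,ahxkj] -> 7 lines: ziood njmje yxe vqrgd ahxkj cnjp cri
Hunk 2: at line 1 remove [yxe,vqrgd] add [xyyay,dxx,yht] -> 8 lines: ziood njmje xyyay dxx yht ahxkj cnjp cri
Hunk 3: at line 2 remove [dxx] add [ndm,qnvfg] -> 9 lines: ziood njmje xyyay ndm qnvfg yht ahxkj cnjp cri
Hunk 4: at line 2 remove [xyyay,ndm] add [apg] -> 8 lines: ziood njmje apg qnvfg yht ahxkj cnjp cri
Hunk 5: at line 1 remove [apg,qnvfg] add [nwvo,hgj,hxkwn] -> 9 lines: ziood njmje nwvo hgj hxkwn yht ahxkj cnjp cri
Hunk 6: at line 2 remove [hgj,hxkwn,yht] add [gdmz,xmg] -> 8 lines: ziood njmje nwvo gdmz xmg ahxkj cnjp cri
Final line 6: ahxkj

Answer: ahxkj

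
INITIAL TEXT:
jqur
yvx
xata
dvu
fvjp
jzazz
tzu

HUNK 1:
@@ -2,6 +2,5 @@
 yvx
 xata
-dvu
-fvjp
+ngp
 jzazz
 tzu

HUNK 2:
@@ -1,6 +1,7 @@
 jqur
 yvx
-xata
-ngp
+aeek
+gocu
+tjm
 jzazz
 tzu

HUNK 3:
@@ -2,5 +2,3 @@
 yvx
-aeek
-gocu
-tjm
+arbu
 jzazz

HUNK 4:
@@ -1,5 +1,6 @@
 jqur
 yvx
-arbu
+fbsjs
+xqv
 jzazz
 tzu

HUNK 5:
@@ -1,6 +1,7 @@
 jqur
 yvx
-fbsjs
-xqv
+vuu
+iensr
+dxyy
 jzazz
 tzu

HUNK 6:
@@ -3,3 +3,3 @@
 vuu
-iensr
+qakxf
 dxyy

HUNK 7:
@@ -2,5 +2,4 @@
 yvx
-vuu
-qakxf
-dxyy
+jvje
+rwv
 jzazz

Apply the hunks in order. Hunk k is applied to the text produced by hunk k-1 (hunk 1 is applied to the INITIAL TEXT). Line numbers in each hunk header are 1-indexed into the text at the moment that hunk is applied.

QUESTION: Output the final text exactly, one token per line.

Hunk 1: at line 2 remove [dvu,fvjp] add [ngp] -> 6 lines: jqur yvx xata ngp jzazz tzu
Hunk 2: at line 1 remove [xata,ngp] add [aeek,gocu,tjm] -> 7 lines: jqur yvx aeek gocu tjm jzazz tzu
Hunk 3: at line 2 remove [aeek,gocu,tjm] add [arbu] -> 5 lines: jqur yvx arbu jzazz tzu
Hunk 4: at line 1 remove [arbu] add [fbsjs,xqv] -> 6 lines: jqur yvx fbsjs xqv jzazz tzu
Hunk 5: at line 1 remove [fbsjs,xqv] add [vuu,iensr,dxyy] -> 7 lines: jqur yvx vuu iensr dxyy jzazz tzu
Hunk 6: at line 3 remove [iensr] add [qakxf] -> 7 lines: jqur yvx vuu qakxf dxyy jzazz tzu
Hunk 7: at line 2 remove [vuu,qakxf,dxyy] add [jvje,rwv] -> 6 lines: jqur yvx jvje rwv jzazz tzu

Answer: jqur
yvx
jvje
rwv
jzazz
tzu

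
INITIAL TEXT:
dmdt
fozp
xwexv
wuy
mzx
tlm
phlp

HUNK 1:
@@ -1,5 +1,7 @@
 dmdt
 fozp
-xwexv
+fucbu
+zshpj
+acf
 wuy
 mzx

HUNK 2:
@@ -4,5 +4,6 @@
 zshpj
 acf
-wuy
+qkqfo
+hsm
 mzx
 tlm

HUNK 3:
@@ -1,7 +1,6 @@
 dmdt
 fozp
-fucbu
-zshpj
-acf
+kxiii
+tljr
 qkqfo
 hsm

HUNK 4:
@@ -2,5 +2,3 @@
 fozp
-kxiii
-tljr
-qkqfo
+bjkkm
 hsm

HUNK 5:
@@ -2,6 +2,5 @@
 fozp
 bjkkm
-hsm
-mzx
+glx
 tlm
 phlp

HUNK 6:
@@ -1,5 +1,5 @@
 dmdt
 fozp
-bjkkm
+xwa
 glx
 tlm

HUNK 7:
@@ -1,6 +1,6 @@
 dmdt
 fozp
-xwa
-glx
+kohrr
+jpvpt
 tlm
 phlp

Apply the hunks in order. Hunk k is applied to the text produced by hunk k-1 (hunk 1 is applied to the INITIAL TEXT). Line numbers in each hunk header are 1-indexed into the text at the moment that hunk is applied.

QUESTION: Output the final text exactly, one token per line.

Answer: dmdt
fozp
kohrr
jpvpt
tlm
phlp

Derivation:
Hunk 1: at line 1 remove [xwexv] add [fucbu,zshpj,acf] -> 9 lines: dmdt fozp fucbu zshpj acf wuy mzx tlm phlp
Hunk 2: at line 4 remove [wuy] add [qkqfo,hsm] -> 10 lines: dmdt fozp fucbu zshpj acf qkqfo hsm mzx tlm phlp
Hunk 3: at line 1 remove [fucbu,zshpj,acf] add [kxiii,tljr] -> 9 lines: dmdt fozp kxiii tljr qkqfo hsm mzx tlm phlp
Hunk 4: at line 2 remove [kxiii,tljr,qkqfo] add [bjkkm] -> 7 lines: dmdt fozp bjkkm hsm mzx tlm phlp
Hunk 5: at line 2 remove [hsm,mzx] add [glx] -> 6 lines: dmdt fozp bjkkm glx tlm phlp
Hunk 6: at line 1 remove [bjkkm] add [xwa] -> 6 lines: dmdt fozp xwa glx tlm phlp
Hunk 7: at line 1 remove [xwa,glx] add [kohrr,jpvpt] -> 6 lines: dmdt fozp kohrr jpvpt tlm phlp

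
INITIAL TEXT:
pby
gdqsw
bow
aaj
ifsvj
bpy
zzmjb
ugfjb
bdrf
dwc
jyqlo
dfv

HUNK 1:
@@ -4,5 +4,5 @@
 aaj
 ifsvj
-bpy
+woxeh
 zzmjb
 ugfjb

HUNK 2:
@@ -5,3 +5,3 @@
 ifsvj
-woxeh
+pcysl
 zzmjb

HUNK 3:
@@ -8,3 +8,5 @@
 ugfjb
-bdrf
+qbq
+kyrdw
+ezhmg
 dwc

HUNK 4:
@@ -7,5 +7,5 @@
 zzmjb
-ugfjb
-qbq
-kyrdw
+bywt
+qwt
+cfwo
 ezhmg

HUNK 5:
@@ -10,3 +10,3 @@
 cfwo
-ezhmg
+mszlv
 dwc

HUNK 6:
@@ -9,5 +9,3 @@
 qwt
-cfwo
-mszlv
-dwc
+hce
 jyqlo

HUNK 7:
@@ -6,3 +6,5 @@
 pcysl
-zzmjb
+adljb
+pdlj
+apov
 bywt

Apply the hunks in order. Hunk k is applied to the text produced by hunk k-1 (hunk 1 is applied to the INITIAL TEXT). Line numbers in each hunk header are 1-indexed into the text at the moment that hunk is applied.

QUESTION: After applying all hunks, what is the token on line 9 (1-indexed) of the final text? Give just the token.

Answer: apov

Derivation:
Hunk 1: at line 4 remove [bpy] add [woxeh] -> 12 lines: pby gdqsw bow aaj ifsvj woxeh zzmjb ugfjb bdrf dwc jyqlo dfv
Hunk 2: at line 5 remove [woxeh] add [pcysl] -> 12 lines: pby gdqsw bow aaj ifsvj pcysl zzmjb ugfjb bdrf dwc jyqlo dfv
Hunk 3: at line 8 remove [bdrf] add [qbq,kyrdw,ezhmg] -> 14 lines: pby gdqsw bow aaj ifsvj pcysl zzmjb ugfjb qbq kyrdw ezhmg dwc jyqlo dfv
Hunk 4: at line 7 remove [ugfjb,qbq,kyrdw] add [bywt,qwt,cfwo] -> 14 lines: pby gdqsw bow aaj ifsvj pcysl zzmjb bywt qwt cfwo ezhmg dwc jyqlo dfv
Hunk 5: at line 10 remove [ezhmg] add [mszlv] -> 14 lines: pby gdqsw bow aaj ifsvj pcysl zzmjb bywt qwt cfwo mszlv dwc jyqlo dfv
Hunk 6: at line 9 remove [cfwo,mszlv,dwc] add [hce] -> 12 lines: pby gdqsw bow aaj ifsvj pcysl zzmjb bywt qwt hce jyqlo dfv
Hunk 7: at line 6 remove [zzmjb] add [adljb,pdlj,apov] -> 14 lines: pby gdqsw bow aaj ifsvj pcysl adljb pdlj apov bywt qwt hce jyqlo dfv
Final line 9: apov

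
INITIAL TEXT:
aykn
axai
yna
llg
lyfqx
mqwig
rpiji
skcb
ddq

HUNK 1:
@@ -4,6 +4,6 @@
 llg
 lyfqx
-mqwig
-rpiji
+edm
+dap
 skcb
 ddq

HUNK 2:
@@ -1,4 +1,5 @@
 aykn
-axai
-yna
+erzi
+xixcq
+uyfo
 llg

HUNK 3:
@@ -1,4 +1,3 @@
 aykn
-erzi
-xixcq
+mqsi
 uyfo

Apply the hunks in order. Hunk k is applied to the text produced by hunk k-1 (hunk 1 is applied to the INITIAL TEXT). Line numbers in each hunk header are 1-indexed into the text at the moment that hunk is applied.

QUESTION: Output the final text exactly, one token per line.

Hunk 1: at line 4 remove [mqwig,rpiji] add [edm,dap] -> 9 lines: aykn axai yna llg lyfqx edm dap skcb ddq
Hunk 2: at line 1 remove [axai,yna] add [erzi,xixcq,uyfo] -> 10 lines: aykn erzi xixcq uyfo llg lyfqx edm dap skcb ddq
Hunk 3: at line 1 remove [erzi,xixcq] add [mqsi] -> 9 lines: aykn mqsi uyfo llg lyfqx edm dap skcb ddq

Answer: aykn
mqsi
uyfo
llg
lyfqx
edm
dap
skcb
ddq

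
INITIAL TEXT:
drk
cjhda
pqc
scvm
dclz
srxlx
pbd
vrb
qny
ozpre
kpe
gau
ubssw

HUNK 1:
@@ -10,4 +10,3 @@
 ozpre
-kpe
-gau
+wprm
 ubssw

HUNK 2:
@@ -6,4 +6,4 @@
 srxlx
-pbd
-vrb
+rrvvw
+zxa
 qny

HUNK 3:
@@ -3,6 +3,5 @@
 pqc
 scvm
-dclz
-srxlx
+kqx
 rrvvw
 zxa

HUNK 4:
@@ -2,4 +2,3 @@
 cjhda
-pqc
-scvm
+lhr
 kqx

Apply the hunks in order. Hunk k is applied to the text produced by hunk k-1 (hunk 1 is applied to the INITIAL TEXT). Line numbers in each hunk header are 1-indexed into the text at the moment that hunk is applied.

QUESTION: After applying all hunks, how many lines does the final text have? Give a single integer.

Answer: 10

Derivation:
Hunk 1: at line 10 remove [kpe,gau] add [wprm] -> 12 lines: drk cjhda pqc scvm dclz srxlx pbd vrb qny ozpre wprm ubssw
Hunk 2: at line 6 remove [pbd,vrb] add [rrvvw,zxa] -> 12 lines: drk cjhda pqc scvm dclz srxlx rrvvw zxa qny ozpre wprm ubssw
Hunk 3: at line 3 remove [dclz,srxlx] add [kqx] -> 11 lines: drk cjhda pqc scvm kqx rrvvw zxa qny ozpre wprm ubssw
Hunk 4: at line 2 remove [pqc,scvm] add [lhr] -> 10 lines: drk cjhda lhr kqx rrvvw zxa qny ozpre wprm ubssw
Final line count: 10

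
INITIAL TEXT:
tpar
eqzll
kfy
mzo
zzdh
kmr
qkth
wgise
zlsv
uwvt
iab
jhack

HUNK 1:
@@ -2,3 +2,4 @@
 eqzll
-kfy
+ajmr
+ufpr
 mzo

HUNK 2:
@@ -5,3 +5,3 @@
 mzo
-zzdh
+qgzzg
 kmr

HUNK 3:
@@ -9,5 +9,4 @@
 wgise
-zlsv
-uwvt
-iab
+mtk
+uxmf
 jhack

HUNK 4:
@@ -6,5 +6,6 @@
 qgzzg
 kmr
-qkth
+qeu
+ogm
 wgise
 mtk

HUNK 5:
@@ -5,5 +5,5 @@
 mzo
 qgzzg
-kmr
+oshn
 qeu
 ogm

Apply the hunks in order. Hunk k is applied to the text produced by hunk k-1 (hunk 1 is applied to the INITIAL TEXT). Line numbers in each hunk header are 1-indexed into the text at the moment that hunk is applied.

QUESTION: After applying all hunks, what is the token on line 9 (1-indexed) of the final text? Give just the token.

Hunk 1: at line 2 remove [kfy] add [ajmr,ufpr] -> 13 lines: tpar eqzll ajmr ufpr mzo zzdh kmr qkth wgise zlsv uwvt iab jhack
Hunk 2: at line 5 remove [zzdh] add [qgzzg] -> 13 lines: tpar eqzll ajmr ufpr mzo qgzzg kmr qkth wgise zlsv uwvt iab jhack
Hunk 3: at line 9 remove [zlsv,uwvt,iab] add [mtk,uxmf] -> 12 lines: tpar eqzll ajmr ufpr mzo qgzzg kmr qkth wgise mtk uxmf jhack
Hunk 4: at line 6 remove [qkth] add [qeu,ogm] -> 13 lines: tpar eqzll ajmr ufpr mzo qgzzg kmr qeu ogm wgise mtk uxmf jhack
Hunk 5: at line 5 remove [kmr] add [oshn] -> 13 lines: tpar eqzll ajmr ufpr mzo qgzzg oshn qeu ogm wgise mtk uxmf jhack
Final line 9: ogm

Answer: ogm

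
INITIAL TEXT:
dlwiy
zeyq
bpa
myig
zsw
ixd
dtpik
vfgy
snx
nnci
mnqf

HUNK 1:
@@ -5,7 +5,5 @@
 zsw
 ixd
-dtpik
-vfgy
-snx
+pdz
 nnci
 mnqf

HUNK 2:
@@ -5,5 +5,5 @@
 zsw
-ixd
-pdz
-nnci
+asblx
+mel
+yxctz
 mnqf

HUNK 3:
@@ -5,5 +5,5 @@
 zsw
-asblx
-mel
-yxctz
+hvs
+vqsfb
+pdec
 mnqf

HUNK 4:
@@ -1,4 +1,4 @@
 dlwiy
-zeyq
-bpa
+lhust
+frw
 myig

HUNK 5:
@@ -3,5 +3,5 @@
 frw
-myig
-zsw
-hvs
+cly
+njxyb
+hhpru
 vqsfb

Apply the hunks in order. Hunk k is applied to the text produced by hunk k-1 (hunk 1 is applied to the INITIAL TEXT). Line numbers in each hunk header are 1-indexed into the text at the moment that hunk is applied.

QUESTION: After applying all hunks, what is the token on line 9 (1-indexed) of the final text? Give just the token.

Hunk 1: at line 5 remove [dtpik,vfgy,snx] add [pdz] -> 9 lines: dlwiy zeyq bpa myig zsw ixd pdz nnci mnqf
Hunk 2: at line 5 remove [ixd,pdz,nnci] add [asblx,mel,yxctz] -> 9 lines: dlwiy zeyq bpa myig zsw asblx mel yxctz mnqf
Hunk 3: at line 5 remove [asblx,mel,yxctz] add [hvs,vqsfb,pdec] -> 9 lines: dlwiy zeyq bpa myig zsw hvs vqsfb pdec mnqf
Hunk 4: at line 1 remove [zeyq,bpa] add [lhust,frw] -> 9 lines: dlwiy lhust frw myig zsw hvs vqsfb pdec mnqf
Hunk 5: at line 3 remove [myig,zsw,hvs] add [cly,njxyb,hhpru] -> 9 lines: dlwiy lhust frw cly njxyb hhpru vqsfb pdec mnqf
Final line 9: mnqf

Answer: mnqf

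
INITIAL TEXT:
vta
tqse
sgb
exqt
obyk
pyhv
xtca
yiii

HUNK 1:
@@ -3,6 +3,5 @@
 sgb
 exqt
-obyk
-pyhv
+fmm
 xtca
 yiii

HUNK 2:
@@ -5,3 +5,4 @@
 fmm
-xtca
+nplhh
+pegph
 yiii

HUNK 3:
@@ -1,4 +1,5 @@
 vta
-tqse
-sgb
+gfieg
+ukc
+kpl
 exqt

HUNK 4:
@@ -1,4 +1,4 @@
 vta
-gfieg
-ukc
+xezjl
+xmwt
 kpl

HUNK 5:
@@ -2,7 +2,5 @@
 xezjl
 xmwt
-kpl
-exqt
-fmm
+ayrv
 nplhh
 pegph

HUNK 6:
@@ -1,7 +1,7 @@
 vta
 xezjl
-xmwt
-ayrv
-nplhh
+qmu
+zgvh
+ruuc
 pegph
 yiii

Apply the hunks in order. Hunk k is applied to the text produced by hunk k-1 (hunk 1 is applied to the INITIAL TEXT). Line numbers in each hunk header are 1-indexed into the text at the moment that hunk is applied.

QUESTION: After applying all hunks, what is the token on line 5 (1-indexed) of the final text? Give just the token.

Answer: ruuc

Derivation:
Hunk 1: at line 3 remove [obyk,pyhv] add [fmm] -> 7 lines: vta tqse sgb exqt fmm xtca yiii
Hunk 2: at line 5 remove [xtca] add [nplhh,pegph] -> 8 lines: vta tqse sgb exqt fmm nplhh pegph yiii
Hunk 3: at line 1 remove [tqse,sgb] add [gfieg,ukc,kpl] -> 9 lines: vta gfieg ukc kpl exqt fmm nplhh pegph yiii
Hunk 4: at line 1 remove [gfieg,ukc] add [xezjl,xmwt] -> 9 lines: vta xezjl xmwt kpl exqt fmm nplhh pegph yiii
Hunk 5: at line 2 remove [kpl,exqt,fmm] add [ayrv] -> 7 lines: vta xezjl xmwt ayrv nplhh pegph yiii
Hunk 6: at line 1 remove [xmwt,ayrv,nplhh] add [qmu,zgvh,ruuc] -> 7 lines: vta xezjl qmu zgvh ruuc pegph yiii
Final line 5: ruuc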